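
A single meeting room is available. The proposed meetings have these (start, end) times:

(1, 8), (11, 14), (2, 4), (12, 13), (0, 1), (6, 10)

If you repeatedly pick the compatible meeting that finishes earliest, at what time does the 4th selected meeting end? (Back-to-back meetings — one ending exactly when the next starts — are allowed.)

By end time: (0,1), (2,4), (1,8), (6,10), (12,13), (11,14).
Pick (0,1); next start ≥ 1 → (2,4); next start ≥ 4 → (6,10); next start ≥ 10 → (12,13).
Selected: (0,1) (2,4) (6,10) (12,13)

13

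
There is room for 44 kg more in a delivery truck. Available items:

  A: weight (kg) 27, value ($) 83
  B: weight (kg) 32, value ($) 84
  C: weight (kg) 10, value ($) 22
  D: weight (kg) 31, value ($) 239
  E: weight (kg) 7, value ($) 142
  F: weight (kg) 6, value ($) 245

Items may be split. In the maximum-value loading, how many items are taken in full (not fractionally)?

Greedy by value/weight ratio, highest first.
Ratios (sorted): F 40.83, E 20.29, D 7.71, A 3.07, B 2.62, C 2.20
take F (6 @ 245); take E (7 @ 142); take D (31 @ 239). Capacity used 44/44.
3 item(s) taken whole.

3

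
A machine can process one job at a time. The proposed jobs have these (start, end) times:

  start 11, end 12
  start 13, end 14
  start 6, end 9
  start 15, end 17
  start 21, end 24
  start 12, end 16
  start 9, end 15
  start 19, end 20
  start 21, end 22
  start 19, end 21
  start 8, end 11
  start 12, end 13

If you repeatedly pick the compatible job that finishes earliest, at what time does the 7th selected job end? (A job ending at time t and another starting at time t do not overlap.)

Order by finish time; keep every interval that doesn't clash with the previous kept one.
By end time: (6,9), (8,11), (11,12), (12,13), (13,14), (9,15), (12,16), (15,17), (19,20), (19,21), (21,22), (21,24).
Pick (6,9); next start ≥ 9 → (11,12); next start ≥ 12 → (12,13); next start ≥ 13 → (13,14); next start ≥ 14 → (15,17); next start ≥ 17 → (19,20); next start ≥ 20 → (21,22).
Selected: (6,9) (11,12) (12,13) (13,14) (15,17) (19,20) (21,22)

22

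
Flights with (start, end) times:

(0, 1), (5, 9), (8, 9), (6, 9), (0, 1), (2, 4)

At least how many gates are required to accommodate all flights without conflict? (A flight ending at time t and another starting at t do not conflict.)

3

Count concurrent intervals with a sweep; the peak is the room count.
starts: [0, 0, 2, 5, 6, 8]
ends:   [1, 1, 4, 9, 9, 9]
s0→1 s0→2 e1→1 e1→0 s2→1 e4→0 s5→1 s6→2 s8→3  — peak 3.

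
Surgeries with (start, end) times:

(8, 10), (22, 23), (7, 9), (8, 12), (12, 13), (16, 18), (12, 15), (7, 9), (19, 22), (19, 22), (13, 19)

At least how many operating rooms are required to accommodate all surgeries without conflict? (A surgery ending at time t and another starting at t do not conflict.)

Count concurrent intervals with a sweep; the peak is the room count.
Events (time:±→running): 7:+→1 7:+→2 8:+→3 8:+→4 … peak 4.

4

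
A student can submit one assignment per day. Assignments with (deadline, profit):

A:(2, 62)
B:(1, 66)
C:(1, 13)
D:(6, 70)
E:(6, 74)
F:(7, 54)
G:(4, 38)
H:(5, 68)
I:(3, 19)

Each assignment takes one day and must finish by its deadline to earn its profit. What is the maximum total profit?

432

By profit: E(d6,74), D(d6,70), H(d5,68), B(d1,66), A(d2,62), F(d7,54), G(d4,38), I(d3,19), C(d1,13)
E→slot 6; D→slot 5; H→slot 4; B→slot 1; A→slot 2; F→slot 7; G→slot 3; I skipped; C skipped.
Profit = 66 + 62 + 38 + 68 + 70 + 74 + 54 = 432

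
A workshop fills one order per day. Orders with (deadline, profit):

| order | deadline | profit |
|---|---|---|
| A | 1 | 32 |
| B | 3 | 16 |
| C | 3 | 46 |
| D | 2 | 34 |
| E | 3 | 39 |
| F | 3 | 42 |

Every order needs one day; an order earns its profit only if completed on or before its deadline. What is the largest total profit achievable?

Sort by profit descending; place each in the latest free slot ≤ its deadline.
Profit order: C=46 F=42 E=39 D=34 A=32 B=16
Assign: C→slot 3, F→slot 2, E→slot 1, D skipped, A skipped, B skipped.
Slots: [1:E] [2:F] [3:C]
Profit = 39 + 42 + 46 = 127

127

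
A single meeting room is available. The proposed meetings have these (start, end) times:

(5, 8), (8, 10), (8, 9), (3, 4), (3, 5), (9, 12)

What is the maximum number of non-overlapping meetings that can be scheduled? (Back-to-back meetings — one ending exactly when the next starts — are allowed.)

Greedy by earliest finish: after sorting by end time, pick each interval compatible with the last pick.
By end time: (3,4), (3,5), (5,8), (8,9), (8,10), (9,12).
Pick (3,4); next start ≥ 4 → (5,8); next start ≥ 8 → (8,9); next start ≥ 9 → (9,12).
Selected 4 meetings.

4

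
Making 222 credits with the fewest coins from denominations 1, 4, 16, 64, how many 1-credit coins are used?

2

Use the largest denomination that fits, subtract, and repeat.
222 = 3×64 + 1×16 + 3×4 + 2×1
Count of 1: 2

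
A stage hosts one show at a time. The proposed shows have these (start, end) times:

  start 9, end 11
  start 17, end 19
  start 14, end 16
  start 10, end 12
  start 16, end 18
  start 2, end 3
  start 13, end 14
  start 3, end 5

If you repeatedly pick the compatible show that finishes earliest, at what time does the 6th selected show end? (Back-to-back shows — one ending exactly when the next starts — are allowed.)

Sort by end time and greedily take each interval whose start is ≥ the last chosen end.
By end time: (2,3), (3,5), (9,11), (10,12), (13,14), (14,16), (16,18), (17,19).
Pick (2,3); next start ≥ 3 → (3,5); next start ≥ 5 → (9,11); next start ≥ 11 → (13,14); next start ≥ 14 → (14,16); next start ≥ 16 → (16,18).
Selected: (2,3) (3,5) (9,11) (13,14) (14,16) (16,18)

18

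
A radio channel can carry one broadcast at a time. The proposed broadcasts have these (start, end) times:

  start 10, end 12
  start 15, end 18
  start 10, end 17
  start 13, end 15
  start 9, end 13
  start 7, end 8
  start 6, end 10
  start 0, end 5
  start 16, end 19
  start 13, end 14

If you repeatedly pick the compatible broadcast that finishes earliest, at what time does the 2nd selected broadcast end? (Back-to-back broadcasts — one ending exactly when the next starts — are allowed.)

8

By end time: (0,5), (7,8), (6,10), (10,12), (9,13), (13,14), (13,15), (10,17), (15,18), (16,19).
Pick (0,5); next start ≥ 5 → (7,8); next start ≥ 8 → (10,12); next start ≥ 12 → (13,14); next start ≥ 14 → (15,18).
Selected: (0,5) (7,8) (10,12) (13,14) (15,18)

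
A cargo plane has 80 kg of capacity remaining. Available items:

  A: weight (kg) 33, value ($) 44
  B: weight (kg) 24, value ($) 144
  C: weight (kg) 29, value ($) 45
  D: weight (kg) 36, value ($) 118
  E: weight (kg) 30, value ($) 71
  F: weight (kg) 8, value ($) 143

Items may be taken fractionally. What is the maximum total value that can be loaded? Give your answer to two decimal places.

Sort by value per unit weight and fill in that order.
Order: F (143/8=17.88) > B (144/24=6.00) > D (118/36=3.28) > E (71/30=2.37) > C (45/29=1.55) > A (44/33=1.33)
Fill: take F (8 @ 143) → take B (24 @ 144) → take D (36 @ 118) → take 12/30 of E → 28.40; 80/80 used.
Total value = 433.40

433.40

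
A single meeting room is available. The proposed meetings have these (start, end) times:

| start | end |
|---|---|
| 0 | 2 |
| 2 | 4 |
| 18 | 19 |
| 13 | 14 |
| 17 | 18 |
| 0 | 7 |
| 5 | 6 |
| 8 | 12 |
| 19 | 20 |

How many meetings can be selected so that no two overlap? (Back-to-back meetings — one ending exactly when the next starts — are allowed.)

8

Sorted by end: (0,2)  (2,4)  (5,6)  (0,7)  (8,12)  (13,14)  (17,18)  (18,19)  (19,20)
take (0,2); take (2,4); take (5,6); take (8,12); take (13,14); take (17,18); take (18,19); take (19,20).
Selected 8 meetings.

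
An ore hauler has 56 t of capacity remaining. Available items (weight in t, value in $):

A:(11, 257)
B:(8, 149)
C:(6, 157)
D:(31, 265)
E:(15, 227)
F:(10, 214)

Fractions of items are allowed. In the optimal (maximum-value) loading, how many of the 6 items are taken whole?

Greedy by value/weight ratio, highest first.
Order: C (157/6=26.17) > A (257/11=23.36) > F (214/10=21.40) > B (149/8=18.62) > E (227/15=15.13) > D (265/31=8.55)
Fill: take C (6 @ 157) → take A (11 @ 257) → take F (10 @ 214) → take B (8 @ 149) → take E (15 @ 227) → take 6/31 of D → 51.29; 56/56 used.
5 item(s) taken whole; one partial (take 6/31 of D).

5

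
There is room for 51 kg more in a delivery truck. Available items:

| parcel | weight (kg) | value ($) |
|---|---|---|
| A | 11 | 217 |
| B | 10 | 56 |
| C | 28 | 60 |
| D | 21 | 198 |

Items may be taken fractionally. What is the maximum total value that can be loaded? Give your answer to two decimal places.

490.29

Sort by value per unit weight and fill in that order.
Ratios (sorted): A 19.73, D 9.43, B 5.60, C 2.14
take A (11 @ 217); take D (21 @ 198); take B (10 @ 56); take 9/28 of C → 19.29. Capacity used 51/51.
Total value = 490.29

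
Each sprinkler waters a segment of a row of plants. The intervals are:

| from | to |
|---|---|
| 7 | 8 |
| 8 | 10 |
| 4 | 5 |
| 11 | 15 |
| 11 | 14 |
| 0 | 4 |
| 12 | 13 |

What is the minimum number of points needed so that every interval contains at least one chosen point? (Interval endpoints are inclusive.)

3

Process intervals by earliest right end; each time one isn't hit yet, stab at its right endpoint.
By right end: [0,4]  [4,5]  [7,8]  [8,10]  [12,13]  [11,14]  [11,15]
[0,4] uncovered → point at 4; [7,8] uncovered → point at 8; [12,13] uncovered → point at 13.
Points: 4, 8, 13 (3 total).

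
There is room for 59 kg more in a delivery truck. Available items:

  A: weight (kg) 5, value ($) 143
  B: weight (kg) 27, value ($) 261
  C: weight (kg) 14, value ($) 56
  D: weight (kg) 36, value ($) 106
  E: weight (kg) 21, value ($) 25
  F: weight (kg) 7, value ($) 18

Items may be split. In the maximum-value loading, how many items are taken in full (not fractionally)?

Greedy by value/weight ratio, highest first.
Order: A (143/5=28.60) > B (261/27=9.67) > C (56/14=4.00) > D (106/36=2.94) > F (18/7=2.57) > E (25/21=1.19)
Fill: take A (5 @ 143) → take B (27 @ 261) → take C (14 @ 56) → take 13/36 of D → 38.28; 59/59 used.
3 item(s) taken whole; one partial (take 13/36 of D).

3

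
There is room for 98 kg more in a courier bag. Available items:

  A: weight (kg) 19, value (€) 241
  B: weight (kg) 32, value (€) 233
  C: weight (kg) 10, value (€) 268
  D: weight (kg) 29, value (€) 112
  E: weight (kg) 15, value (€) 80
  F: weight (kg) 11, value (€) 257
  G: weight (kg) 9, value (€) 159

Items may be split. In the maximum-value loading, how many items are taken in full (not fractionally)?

6

Sort by value per unit weight and fill in that order.
Order: C (268/10=26.80) > F (257/11=23.36) > G (159/9=17.67) > A (241/19=12.68) > B (233/32=7.28) > E (80/15=5.33) > D (112/29=3.86)
Fill: take C (10 @ 268) → take F (11 @ 257) → take G (9 @ 159) → take A (19 @ 241) → take B (32 @ 233) → take E (15 @ 80) → take 2/29 of D → 7.72; 98/98 used.
6 item(s) taken whole; one partial (take 2/29 of D).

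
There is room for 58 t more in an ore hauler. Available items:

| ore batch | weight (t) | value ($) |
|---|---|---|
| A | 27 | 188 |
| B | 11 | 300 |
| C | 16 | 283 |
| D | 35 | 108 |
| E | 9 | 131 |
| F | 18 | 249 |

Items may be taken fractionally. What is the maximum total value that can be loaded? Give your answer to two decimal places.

Ratios (sorted): B 27.27, C 17.69, E 14.56, F 13.83, A 6.96, D 3.09
take B (11 @ 300); take C (16 @ 283); take E (9 @ 131); take F (18 @ 249); take 4/27 of A → 27.85. Capacity used 58/58.
Total value = 990.85

990.85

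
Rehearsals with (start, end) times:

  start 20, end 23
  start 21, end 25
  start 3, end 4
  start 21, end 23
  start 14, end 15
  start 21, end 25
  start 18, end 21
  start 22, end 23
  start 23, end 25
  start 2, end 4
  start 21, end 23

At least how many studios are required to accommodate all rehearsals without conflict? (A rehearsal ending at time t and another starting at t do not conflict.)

6

The answer is the maximum number of intervals overlapping at any instant.
starts: [2, 3, 14, 18, 20, 21, 21, 21, 21, 22, 23]
ends:   [4, 4, 15, 21, 23, 23, 23, 23, 25, 25, 25]
s2→1 s3→2 e4→1 e4→0 s14→1 e15→0 s18→1 s20→2 e21→1 s21→2 s21→3 s21→4 s21→5 s22→6  — peak 6.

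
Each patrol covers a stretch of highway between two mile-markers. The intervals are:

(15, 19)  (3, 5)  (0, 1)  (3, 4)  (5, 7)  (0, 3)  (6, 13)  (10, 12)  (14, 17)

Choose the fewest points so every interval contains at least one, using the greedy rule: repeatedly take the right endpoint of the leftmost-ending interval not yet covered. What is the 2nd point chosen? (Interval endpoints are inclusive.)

Process intervals by earliest right end; each time one isn't hit yet, stab at its right endpoint.
By right end: [0,1]  [0,3]  [3,4]  [3,5]  [5,7]  [10,12]  [6,13]  [14,17]  [15,19]
[0,1] uncovered → point at 1; [3,4] uncovered → point at 4; [5,7] uncovered → point at 7; [10,12] uncovered → point at 12; [14,17] uncovered → point at 17.
Points: 1, 4, 7, 12, 17 (5 total).

4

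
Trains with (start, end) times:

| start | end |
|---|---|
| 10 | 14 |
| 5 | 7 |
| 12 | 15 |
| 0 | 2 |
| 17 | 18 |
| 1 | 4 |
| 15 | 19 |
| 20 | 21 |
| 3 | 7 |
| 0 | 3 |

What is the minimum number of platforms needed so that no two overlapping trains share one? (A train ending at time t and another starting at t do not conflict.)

3

Count concurrent intervals with a sweep; the peak is the room count.
starts: [0, 0, 1, 3, 5, 10, 12, 15, 17, 20]
ends:   [2, 3, 4, 7, 7, 14, 15, 18, 19, 21]
s0→1 s0→2 s1→3  — peak 3.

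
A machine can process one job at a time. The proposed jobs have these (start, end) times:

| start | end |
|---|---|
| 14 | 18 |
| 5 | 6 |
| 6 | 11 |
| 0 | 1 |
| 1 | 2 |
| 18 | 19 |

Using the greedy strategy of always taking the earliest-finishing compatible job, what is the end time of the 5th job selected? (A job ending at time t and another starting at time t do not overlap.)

By end time: (0,1), (1,2), (5,6), (6,11), (14,18), (18,19).
Pick (0,1); next start ≥ 1 → (1,2); next start ≥ 2 → (5,6); next start ≥ 6 → (6,11); next start ≥ 11 → (14,18); next start ≥ 18 → (18,19).
Selected: (0,1) (1,2) (5,6) (6,11) (14,18) (18,19)

18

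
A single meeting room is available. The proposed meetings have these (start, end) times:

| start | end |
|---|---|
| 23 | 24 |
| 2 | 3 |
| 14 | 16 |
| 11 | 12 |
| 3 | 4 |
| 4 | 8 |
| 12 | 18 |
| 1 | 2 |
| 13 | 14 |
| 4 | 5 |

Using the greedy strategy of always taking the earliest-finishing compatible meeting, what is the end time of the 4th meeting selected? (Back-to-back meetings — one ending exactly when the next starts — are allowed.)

Greedy by earliest finish: after sorting by end time, pick each interval compatible with the last pick.
Sorted by end: (1,2)  (2,3)  (3,4)  (4,5)  (4,8)  (11,12)  (13,14)  (14,16)  (12,18)  (23,24)
take (1,2); take (2,3); take (3,4); take (4,5); take (11,12); take (13,14); take (14,16); skip (12,18); take (23,24).
Selected: (1,2) (2,3) (3,4) (4,5) (11,12) (13,14) (14,16) (23,24)

5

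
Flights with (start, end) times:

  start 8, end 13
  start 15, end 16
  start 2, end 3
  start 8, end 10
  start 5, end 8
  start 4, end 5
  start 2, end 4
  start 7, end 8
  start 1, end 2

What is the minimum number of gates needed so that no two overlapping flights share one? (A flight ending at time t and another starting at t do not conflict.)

2

The answer is the maximum number of intervals overlapping at any instant.
starts: [1, 2, 2, 4, 5, 7, 8, 8, 15]
ends:   [2, 3, 4, 5, 8, 8, 10, 13, 16]
s1→1 e2→0 s2→1 s2→2  — peak 2.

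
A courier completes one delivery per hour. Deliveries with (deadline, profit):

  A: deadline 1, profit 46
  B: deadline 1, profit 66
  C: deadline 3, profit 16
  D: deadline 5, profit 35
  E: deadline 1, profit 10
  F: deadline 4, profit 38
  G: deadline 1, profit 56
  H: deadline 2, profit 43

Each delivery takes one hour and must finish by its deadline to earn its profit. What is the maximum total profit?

198

Sort by profit descending; place each in the latest free slot ≤ its deadline.
By profit: B(d1,66), G(d1,56), A(d1,46), H(d2,43), F(d4,38), D(d5,35), C(d3,16), E(d1,10)
B→slot 1; G skipped; A skipped; H→slot 2; F→slot 4; D→slot 5; C→slot 3; E skipped.
Profit = 66 + 43 + 16 + 38 + 35 = 198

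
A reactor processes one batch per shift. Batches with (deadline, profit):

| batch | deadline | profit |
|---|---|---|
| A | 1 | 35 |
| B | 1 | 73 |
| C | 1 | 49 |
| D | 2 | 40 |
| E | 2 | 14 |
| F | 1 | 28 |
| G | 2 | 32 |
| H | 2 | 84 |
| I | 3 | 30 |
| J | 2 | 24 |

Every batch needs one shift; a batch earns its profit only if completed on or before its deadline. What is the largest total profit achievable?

187

Take jobs in profit order; each goes to the latest open slot no later than its deadline.
By profit: H(d2,84), B(d1,73), C(d1,49), D(d2,40), A(d1,35), G(d2,32), I(d3,30), F(d1,28), J(d2,24), E(d2,14)
H→slot 2; B→slot 1; C skipped; D skipped; A skipped; G skipped; I→slot 3; F skipped; J skipped; E skipped.
Profit = 73 + 84 + 30 = 187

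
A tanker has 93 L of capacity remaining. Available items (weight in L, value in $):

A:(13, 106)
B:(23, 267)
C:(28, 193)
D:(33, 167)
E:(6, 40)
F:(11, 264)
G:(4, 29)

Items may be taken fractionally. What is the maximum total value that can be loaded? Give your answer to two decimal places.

Sort by value per unit weight and fill in that order.
Ratios (sorted): F 24.00, B 11.61, A 8.15, G 7.25, C 6.89, E 6.67, D 5.06
take F (11 @ 264); take B (23 @ 267); take A (13 @ 106); take G (4 @ 29); take C (28 @ 193); take E (6 @ 40); take 8/33 of D → 40.48. Capacity used 93/93.
Total value = 939.48

939.48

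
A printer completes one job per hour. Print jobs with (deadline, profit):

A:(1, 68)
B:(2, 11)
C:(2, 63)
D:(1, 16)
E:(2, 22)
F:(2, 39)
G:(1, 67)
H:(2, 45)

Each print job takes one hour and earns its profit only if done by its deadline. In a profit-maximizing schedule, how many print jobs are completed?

Profit order: A=68 G=67 C=63 H=45 F=39 E=22 D=16 B=11
Assign: A→slot 1, G skipped, C→slot 2, H skipped, F skipped, E skipped, D skipped, B skipped.
Slots: [1:A] [2:C]
2 of 8 scheduled.

2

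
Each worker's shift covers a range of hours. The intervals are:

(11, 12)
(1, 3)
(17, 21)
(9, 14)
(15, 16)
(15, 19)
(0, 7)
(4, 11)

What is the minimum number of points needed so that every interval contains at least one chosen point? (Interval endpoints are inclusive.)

4

Sort by right endpoint; whenever an interval is uncovered, place a point at its right end.
Sorted: [1,3] [0,7] [4,11] [11,12] [9,14] [15,16] [15,19] [17,21]
{[1,3],[0,7]} hit by 3; {[4,11],[11,12],[9,14]} hit by 11; {[15,16],[15,19]} hit by 16; {[17,21]} hit by 21.
Points: 3, 11, 16, 21 (4 total).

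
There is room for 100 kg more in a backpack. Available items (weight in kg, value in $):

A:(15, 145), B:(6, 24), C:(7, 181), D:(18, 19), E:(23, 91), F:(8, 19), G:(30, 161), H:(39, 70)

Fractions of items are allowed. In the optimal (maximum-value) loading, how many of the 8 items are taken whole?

6

Greedy by value/weight ratio, highest first.
Ratios (sorted): C 25.86, A 9.67, G 5.37, B 4.00, E 3.96, F 2.38, H 1.79, D 1.06
take C (7 @ 181); take A (15 @ 145); take G (30 @ 161); take B (6 @ 24); take E (23 @ 91); take F (8 @ 19); take 11/39 of H → 19.74. Capacity used 100/100.
6 item(s) taken whole; one partial (take 11/39 of H).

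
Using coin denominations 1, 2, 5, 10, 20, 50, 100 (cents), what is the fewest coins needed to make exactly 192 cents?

5

192 − 1×100→92 − 1×50→42 − 2×20→2 − 1×2→0
Total coins = 1 + 1 + 2 + 1 = 5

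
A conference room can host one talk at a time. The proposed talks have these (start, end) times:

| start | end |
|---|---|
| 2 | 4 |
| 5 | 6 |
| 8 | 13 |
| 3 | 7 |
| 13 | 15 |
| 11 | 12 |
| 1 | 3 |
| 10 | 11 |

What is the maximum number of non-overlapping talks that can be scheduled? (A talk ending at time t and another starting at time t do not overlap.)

5

Sorted by end: (1,3)  (2,4)  (5,6)  (3,7)  (10,11)  (11,12)  (8,13)  (13,15)
take (1,3); take (5,6); skip (3,7); take (10,11); take (11,12); skip (8,13); take (13,15).
Selected 5 talks.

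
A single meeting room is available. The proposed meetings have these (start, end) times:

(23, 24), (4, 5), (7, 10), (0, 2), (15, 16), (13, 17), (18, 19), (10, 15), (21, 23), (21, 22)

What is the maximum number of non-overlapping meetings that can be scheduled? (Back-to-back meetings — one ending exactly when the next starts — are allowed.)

8

Greedy by earliest finish: after sorting by end time, pick each interval compatible with the last pick.
Sorted by end: (0,2)  (4,5)  (7,10)  (10,15)  (15,16)  (13,17)  (18,19)  (21,22)  (21,23)  (23,24)
take (0,2); take (4,5); take (7,10); take (10,15); take (15,16); skip (13,17); take (18,19); take (21,22); take (23,24).
Selected 8 meetings.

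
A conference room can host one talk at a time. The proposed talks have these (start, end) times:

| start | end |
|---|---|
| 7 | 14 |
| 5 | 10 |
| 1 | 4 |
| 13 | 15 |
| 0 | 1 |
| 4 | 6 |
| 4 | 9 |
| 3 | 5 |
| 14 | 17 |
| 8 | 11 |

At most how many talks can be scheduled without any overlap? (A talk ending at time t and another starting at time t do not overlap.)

Sorted by end: (0,1)  (1,4)  (3,5)  (4,6)  (4,9)  (5,10)  (8,11)  (7,14)  (13,15)  (14,17)
take (0,1); take (1,4); take (4,6); take (8,11); take (13,15).
Selected 5 talks.

5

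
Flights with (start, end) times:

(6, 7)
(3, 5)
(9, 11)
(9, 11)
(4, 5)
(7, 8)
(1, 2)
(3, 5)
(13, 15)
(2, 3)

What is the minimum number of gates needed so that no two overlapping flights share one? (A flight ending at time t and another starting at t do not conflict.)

3

The answer is the maximum number of intervals overlapping at any instant.
Events (time:±→running): 1:+→1 2:-→0 2:+→1 3:-→0 3:+→1 3:+→2 4:+→3 … peak 3.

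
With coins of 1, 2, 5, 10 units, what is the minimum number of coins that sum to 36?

5

Greedy: take as many of the largest coin as possible, then repeat with the remainder.
36 − 3×10→6 − 1×5→1 − 1×1→0
Total coins = 3 + 1 + 1 = 5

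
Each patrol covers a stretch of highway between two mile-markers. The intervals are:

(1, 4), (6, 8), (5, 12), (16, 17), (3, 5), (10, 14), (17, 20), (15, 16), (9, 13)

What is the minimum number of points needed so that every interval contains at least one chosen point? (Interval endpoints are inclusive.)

5

By right end: [1,4]  [3,5]  [6,8]  [5,12]  [9,13]  [10,14]  [15,16]  [16,17]  [17,20]
[1,4] uncovered → point at 4; [6,8] uncovered → point at 8; [9,13] uncovered → point at 13; [15,16] uncovered → point at 16; [17,20] uncovered → point at 20.
Points: 4, 8, 13, 16, 20 (5 total).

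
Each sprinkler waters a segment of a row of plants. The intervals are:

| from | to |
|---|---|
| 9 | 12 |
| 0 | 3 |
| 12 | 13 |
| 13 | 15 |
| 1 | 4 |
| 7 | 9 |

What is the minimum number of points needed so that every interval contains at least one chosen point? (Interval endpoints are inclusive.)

3

By right end: [0,3]  [1,4]  [7,9]  [9,12]  [12,13]  [13,15]
[0,3] uncovered → point at 3; [7,9] uncovered → point at 9; [12,13] uncovered → point at 13.
Points: 3, 9, 13 (3 total).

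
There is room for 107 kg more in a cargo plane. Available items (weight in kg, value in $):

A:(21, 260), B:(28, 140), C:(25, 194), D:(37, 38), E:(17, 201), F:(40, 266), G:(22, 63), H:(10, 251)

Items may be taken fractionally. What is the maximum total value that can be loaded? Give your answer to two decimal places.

Ratios (sorted): H 25.10, A 12.38, E 11.82, C 7.76, F 6.65, B 5.00, G 2.86, D 1.03
take H (10 @ 251); take A (21 @ 260); take E (17 @ 201); take C (25 @ 194); take 34/40 of F → 226.10. Capacity used 107/107.
Total value = 1132.10

1132.10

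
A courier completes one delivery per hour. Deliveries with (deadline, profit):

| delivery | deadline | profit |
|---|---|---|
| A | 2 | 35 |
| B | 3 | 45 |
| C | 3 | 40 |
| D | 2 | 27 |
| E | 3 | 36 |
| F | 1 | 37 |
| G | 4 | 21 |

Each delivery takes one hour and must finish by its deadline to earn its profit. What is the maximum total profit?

143

Profit order: B=45 C=40 F=37 E=36 A=35 D=27 G=21
Assign: B→slot 3, C→slot 2, F→slot 1, E skipped, A skipped, D skipped, G→slot 4.
Slots: [1:F] [2:C] [3:B] [4:G]
Profit = 37 + 40 + 45 + 21 = 143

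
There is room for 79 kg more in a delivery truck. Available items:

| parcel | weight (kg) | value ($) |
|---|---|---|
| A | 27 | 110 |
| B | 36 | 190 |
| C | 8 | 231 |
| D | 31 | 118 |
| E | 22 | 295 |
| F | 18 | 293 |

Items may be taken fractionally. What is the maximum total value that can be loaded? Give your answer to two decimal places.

982.61

Ratios (sorted): C 28.88, F 16.28, E 13.41, B 5.28, A 4.07, D 3.81
take C (8 @ 231); take F (18 @ 293); take E (22 @ 295); take 31/36 of B → 163.61. Capacity used 79/79.
Total value = 982.61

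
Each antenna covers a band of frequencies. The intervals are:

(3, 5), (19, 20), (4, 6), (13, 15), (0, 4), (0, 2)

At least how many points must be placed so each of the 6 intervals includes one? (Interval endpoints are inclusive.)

4

Process intervals by earliest right end; each time one isn't hit yet, stab at its right endpoint.
Sorted: [0,2] [0,4] [3,5] [4,6] [13,15] [19,20]
{[0,2],[0,4]} hit by 2; {[3,5],[4,6]} hit by 5; {[13,15]} hit by 15; {[19,20]} hit by 20.
Points: 2, 5, 15, 20 (4 total).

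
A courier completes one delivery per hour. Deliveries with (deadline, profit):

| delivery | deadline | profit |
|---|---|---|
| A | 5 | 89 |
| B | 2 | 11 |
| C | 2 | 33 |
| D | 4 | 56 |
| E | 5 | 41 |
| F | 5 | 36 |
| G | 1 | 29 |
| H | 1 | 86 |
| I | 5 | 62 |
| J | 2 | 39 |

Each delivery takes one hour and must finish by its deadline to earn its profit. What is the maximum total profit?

334

Profit order: A=89 H=86 I=62 D=56 E=41 J=39 F=36 C=33 G=29 B=11
Assign: A→slot 5, H→slot 1, I→slot 4, D→slot 3, E→slot 2, J skipped, F skipped, C skipped, G skipped, B skipped.
Slots: [1:H] [2:E] [3:D] [4:I] [5:A]
Profit = 86 + 41 + 56 + 62 + 89 = 334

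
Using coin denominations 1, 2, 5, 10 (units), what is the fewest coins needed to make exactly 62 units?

7

62 − 6×10→2 − 1×2→0
Total coins = 6 + 1 = 7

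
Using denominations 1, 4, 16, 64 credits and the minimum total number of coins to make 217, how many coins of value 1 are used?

Use the largest denomination that fits, subtract, and repeat.
217 − 3×64→25 − 1×16→9 − 2×4→1 − 1×1→0
Count of 1: 1

1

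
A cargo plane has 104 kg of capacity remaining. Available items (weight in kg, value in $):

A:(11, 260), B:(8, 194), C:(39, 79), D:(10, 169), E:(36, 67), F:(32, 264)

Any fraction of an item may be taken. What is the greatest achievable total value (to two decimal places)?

Ratios (sorted): B 24.25, A 23.64, D 16.90, F 8.25, C 2.03, E 1.86
take B (8 @ 194); take A (11 @ 260); take D (10 @ 169); take F (32 @ 264); take C (39 @ 79); take 4/36 of E → 7.44. Capacity used 104/104.
Total value = 973.44

973.44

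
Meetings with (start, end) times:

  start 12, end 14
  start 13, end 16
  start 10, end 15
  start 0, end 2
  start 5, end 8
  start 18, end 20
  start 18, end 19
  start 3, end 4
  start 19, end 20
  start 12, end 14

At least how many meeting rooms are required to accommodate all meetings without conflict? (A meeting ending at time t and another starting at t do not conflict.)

4

Events (time:±→running): 0:+→1 2:-→0 3:+→1 4:-→0 5:+→1 8:-→0 10:+→1 12:+→2 12:+→3 13:+→4 … peak 4.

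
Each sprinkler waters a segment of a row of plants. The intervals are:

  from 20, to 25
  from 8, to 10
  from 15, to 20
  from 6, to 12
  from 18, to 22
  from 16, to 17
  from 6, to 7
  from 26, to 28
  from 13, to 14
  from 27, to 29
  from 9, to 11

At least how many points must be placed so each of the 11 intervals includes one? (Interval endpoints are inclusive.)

Sort by right endpoint; whenever an interval is uncovered, place a point at its right end.
Sorted: [6,7] [8,10] [9,11] [6,12] [13,14] [16,17] [15,20] [18,22] [20,25] [26,28] [27,29]
{[6,7]} hit by 7; {[8,10],[9,11],[6,12]} hit by 10; {[13,14]} hit by 14; {[16,17],[15,20]} hit by 17; {[18,22],[20,25]} hit by 22; {[26,28],[27,29]} hit by 28.
Points: 7, 10, 14, 17, 22, 28 (6 total).

6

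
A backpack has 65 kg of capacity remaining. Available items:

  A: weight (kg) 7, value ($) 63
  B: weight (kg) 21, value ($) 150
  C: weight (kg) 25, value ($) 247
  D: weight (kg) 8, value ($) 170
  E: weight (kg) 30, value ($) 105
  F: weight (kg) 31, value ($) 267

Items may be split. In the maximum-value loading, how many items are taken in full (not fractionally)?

3

Order: D (170/8=21.25) > C (247/25=9.88) > A (63/7=9.00) > F (267/31=8.61) > B (150/21=7.14) > E (105/30=3.50)
Fill: take D (8 @ 170) → take C (25 @ 247) → take A (7 @ 63) → take 25/31 of F → 215.32; 65/65 used.
3 item(s) taken whole; one partial (take 25/31 of F).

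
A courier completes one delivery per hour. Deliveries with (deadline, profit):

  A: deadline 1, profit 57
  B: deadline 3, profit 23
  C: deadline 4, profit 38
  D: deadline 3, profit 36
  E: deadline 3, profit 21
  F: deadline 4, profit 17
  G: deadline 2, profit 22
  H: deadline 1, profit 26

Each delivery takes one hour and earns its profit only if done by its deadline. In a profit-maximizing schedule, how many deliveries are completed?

4

Profit order: A=57 C=38 D=36 H=26 B=23 G=22 E=21 F=17
Assign: A→slot 1, C→slot 4, D→slot 3, H skipped, B→slot 2, G skipped, E skipped, F skipped.
Slots: [1:A] [2:B] [3:D] [4:C]
4 of 8 scheduled.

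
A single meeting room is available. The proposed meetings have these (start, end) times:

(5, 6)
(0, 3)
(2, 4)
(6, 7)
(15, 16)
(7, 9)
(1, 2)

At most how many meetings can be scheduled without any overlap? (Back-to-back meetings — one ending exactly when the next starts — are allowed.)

Order by finish time; keep every interval that doesn't clash with the previous kept one.
Sorted by end: (1,2)  (0,3)  (2,4)  (5,6)  (6,7)  (7,9)  (15,16)
take (1,2); take (2,4); take (5,6); take (6,7); take (7,9); take (15,16).
Selected 6 meetings.

6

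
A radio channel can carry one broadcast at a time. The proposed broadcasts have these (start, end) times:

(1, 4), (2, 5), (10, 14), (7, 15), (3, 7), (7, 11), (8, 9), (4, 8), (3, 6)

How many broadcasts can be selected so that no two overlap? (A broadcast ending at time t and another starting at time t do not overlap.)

Greedy by earliest finish: after sorting by end time, pick each interval compatible with the last pick.
By end time: (1,4), (2,5), (3,6), (3,7), (4,8), (8,9), (7,11), (10,14), (7,15).
Pick (1,4); next start ≥ 4 → (4,8); next start ≥ 8 → (8,9); next start ≥ 9 → (10,14).
Selected 4 broadcasts.

4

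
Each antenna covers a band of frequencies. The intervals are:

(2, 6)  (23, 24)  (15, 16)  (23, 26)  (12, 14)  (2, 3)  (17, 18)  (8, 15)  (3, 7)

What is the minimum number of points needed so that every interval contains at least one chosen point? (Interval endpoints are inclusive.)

Sorted: [2,3] [2,6] [3,7] [12,14] [8,15] [15,16] [17,18] [23,24] [23,26]
{[2,3],[2,6],[3,7]} hit by 3; {[12,14],[8,15]} hit by 14; {[15,16]} hit by 16; {[17,18]} hit by 18; {[23,24],[23,26]} hit by 24.
Points: 3, 14, 16, 18, 24 (5 total).

5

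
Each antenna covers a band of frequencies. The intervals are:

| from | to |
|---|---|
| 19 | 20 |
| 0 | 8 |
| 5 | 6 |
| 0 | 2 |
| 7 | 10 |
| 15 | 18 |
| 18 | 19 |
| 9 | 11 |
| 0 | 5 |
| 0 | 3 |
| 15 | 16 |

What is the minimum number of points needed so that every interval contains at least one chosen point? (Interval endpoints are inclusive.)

5

Sort by right endpoint; whenever an interval is uncovered, place a point at its right end.
By right end: [0,2]  [0,3]  [0,5]  [5,6]  [0,8]  [7,10]  [9,11]  [15,16]  [15,18]  [18,19]  [19,20]
[0,2] uncovered → point at 2; [5,6] uncovered → point at 6; [7,10] uncovered → point at 10; [15,16] uncovered → point at 16; [18,19] uncovered → point at 19.
Points: 2, 6, 10, 16, 19 (5 total).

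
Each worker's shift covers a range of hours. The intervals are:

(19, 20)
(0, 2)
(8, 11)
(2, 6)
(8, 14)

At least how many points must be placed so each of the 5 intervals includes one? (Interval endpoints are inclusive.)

3

Sort by right endpoint; whenever an interval is uncovered, place a point at its right end.
Sorted: [0,2] [2,6] [8,11] [8,14] [19,20]
{[0,2],[2,6]} hit by 2; {[8,11],[8,14]} hit by 11; {[19,20]} hit by 20.
Points: 2, 11, 20 (3 total).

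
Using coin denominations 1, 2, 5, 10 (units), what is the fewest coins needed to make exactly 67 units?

8

67 = 6×10 + 1×5 + 1×2
Total coins = 6 + 1 + 1 = 8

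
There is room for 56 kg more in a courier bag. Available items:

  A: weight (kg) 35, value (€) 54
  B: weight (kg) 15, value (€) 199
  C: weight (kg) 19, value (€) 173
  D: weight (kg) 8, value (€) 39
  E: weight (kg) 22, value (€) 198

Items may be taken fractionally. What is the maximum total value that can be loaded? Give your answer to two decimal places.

570.00

Order: B (199/15=13.27) > C (173/19=9.11) > E (198/22=9.00) > D (39/8=4.88) > A (54/35=1.54)
Fill: take B (15 @ 199) → take C (19 @ 173) → take E (22 @ 198); 56/56 used.
Total value = 570.00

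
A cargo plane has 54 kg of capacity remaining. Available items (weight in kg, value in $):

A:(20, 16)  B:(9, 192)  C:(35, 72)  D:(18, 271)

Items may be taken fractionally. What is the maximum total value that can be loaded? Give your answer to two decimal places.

518.54

Sort by value per unit weight and fill in that order.
Ratios (sorted): B 21.33, D 15.06, C 2.06, A 0.80
take B (9 @ 192); take D (18 @ 271); take 27/35 of C → 55.54. Capacity used 54/54.
Total value = 518.54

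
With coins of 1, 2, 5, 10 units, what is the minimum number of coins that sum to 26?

26 = 2×10 + 1×5 + 1×1
Total coins = 2 + 1 + 1 = 4

4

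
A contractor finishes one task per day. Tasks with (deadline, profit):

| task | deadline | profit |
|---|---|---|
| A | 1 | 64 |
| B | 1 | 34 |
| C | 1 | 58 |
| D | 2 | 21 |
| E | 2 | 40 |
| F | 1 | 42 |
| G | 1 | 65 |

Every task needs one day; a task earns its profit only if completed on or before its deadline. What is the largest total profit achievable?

105

Sort by profit descending; place each in the latest free slot ≤ its deadline.
Profit order: G=65 A=64 C=58 F=42 E=40 B=34 D=21
Assign: G→slot 1, A skipped, C skipped, F skipped, E→slot 2, B skipped, D skipped.
Slots: [1:G] [2:E]
Profit = 65 + 40 = 105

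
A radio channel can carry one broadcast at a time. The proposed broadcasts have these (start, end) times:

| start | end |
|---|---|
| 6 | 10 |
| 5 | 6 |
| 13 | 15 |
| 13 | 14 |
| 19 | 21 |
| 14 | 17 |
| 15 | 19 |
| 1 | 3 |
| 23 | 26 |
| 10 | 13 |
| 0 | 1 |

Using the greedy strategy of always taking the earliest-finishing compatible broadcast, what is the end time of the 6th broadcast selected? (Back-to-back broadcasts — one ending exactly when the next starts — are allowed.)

Sorted by end: (0,1)  (1,3)  (5,6)  (6,10)  (10,13)  (13,14)  (13,15)  (14,17)  (15,19)  (19,21)  (23,26)
take (0,1); take (1,3); take (5,6); take (6,10); take (10,13); take (13,14); take (14,17); take (19,21); take (23,26).
Selected: (0,1) (1,3) (5,6) (6,10) (10,13) (13,14) (14,17) (19,21) (23,26)

14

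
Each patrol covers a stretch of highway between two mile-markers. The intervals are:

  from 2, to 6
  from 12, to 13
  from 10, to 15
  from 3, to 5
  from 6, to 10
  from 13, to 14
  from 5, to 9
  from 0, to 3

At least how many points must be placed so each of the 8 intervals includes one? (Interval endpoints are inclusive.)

By right end: [0,3]  [3,5]  [2,6]  [5,9]  [6,10]  [12,13]  [13,14]  [10,15]
[0,3] uncovered → point at 3; [5,9] uncovered → point at 9; [12,13] uncovered → point at 13.
Points: 3, 9, 13 (3 total).

3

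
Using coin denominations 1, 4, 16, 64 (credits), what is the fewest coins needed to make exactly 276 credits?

6

Use the largest denomination that fits, subtract, and repeat.
276 = 4×64 + 1×16 + 1×4
Total coins = 4 + 1 + 1 = 6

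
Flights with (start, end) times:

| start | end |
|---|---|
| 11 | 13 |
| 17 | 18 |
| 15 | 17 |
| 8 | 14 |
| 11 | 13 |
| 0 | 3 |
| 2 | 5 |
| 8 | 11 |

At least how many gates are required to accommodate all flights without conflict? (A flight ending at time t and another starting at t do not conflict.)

3

Count concurrent intervals with a sweep; the peak is the room count.
Events (time:±→running): 0:+→1 2:+→2 3:-→1 5:-→0 8:+→1 8:+→2 11:-→1 11:+→2 11:+→3 … peak 3.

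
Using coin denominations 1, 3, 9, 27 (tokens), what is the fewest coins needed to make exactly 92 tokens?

92 − 3×27→11 − 1×9→2 − 2×1→0
Total coins = 3 + 1 + 2 = 6

6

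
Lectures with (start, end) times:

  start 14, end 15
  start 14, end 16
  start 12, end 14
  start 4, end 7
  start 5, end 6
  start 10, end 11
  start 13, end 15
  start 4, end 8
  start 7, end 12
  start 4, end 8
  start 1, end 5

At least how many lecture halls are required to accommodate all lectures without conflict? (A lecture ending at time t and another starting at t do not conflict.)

4

Events (time:±→running): 1:+→1 4:+→2 4:+→3 4:+→4 … peak 4.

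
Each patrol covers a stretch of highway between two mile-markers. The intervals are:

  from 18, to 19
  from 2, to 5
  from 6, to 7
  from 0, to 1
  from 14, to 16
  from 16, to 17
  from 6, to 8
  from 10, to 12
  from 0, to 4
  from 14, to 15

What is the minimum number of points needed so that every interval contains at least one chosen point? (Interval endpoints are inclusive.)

Process intervals by earliest right end; each time one isn't hit yet, stab at its right endpoint.
Sorted: [0,1] [0,4] [2,5] [6,7] [6,8] [10,12] [14,15] [14,16] [16,17] [18,19]
{[0,1],[0,4]} hit by 1; {[2,5]} hit by 5; {[6,7],[6,8]} hit by 7; {[10,12]} hit by 12; {[14,15],[14,16]} hit by 15; {[16,17]} hit by 17; {[18,19]} hit by 19.
Points: 1, 5, 7, 12, 15, 17, 19 (7 total).

7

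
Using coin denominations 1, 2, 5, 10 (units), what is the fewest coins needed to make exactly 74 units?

Use the largest denomination that fits, subtract, and repeat.
74 = 7×10 + 2×2
Total coins = 7 + 2 = 9

9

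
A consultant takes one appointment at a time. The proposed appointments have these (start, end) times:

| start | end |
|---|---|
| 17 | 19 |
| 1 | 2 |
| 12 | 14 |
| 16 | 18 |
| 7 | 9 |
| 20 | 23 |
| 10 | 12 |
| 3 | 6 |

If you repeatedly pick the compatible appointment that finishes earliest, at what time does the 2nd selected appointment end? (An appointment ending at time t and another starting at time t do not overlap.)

6

Greedy by earliest finish: after sorting by end time, pick each interval compatible with the last pick.
Sorted by end: (1,2)  (3,6)  (7,9)  (10,12)  (12,14)  (16,18)  (17,19)  (20,23)
take (1,2); take (3,6); take (7,9); take (10,12); take (12,14); take (16,18); take (20,23).
Selected: (1,2) (3,6) (7,9) (10,12) (12,14) (16,18) (20,23)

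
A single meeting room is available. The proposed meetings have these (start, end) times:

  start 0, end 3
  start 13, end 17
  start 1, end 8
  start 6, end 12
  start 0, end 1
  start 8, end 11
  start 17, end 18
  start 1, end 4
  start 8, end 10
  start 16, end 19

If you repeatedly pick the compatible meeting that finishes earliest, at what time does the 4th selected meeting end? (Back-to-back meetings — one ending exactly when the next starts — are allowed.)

Order by finish time; keep every interval that doesn't clash with the previous kept one.
By end time: (0,1), (0,3), (1,4), (1,8), (8,10), (8,11), (6,12), (13,17), (17,18), (16,19).
Pick (0,1); next start ≥ 1 → (1,4); next start ≥ 4 → (8,10); next start ≥ 10 → (13,17); next start ≥ 17 → (17,18).
Selected: (0,1) (1,4) (8,10) (13,17) (17,18)

17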